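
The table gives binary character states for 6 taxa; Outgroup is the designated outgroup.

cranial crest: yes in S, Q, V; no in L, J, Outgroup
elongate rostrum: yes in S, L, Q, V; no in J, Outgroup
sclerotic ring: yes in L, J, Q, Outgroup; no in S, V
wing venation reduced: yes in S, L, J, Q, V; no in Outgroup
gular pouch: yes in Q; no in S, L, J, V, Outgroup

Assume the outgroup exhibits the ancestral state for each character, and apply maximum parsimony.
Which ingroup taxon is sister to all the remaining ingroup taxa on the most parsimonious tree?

J

Character polarity is set by the outgroup: the derived state is whichever differs from the outgroup's state, so for sclerotic ring the derived state is 'no', and for the remaining characters it is 'yes'.
cranial crest: derived state 'yes' in Q, S, and V only — synapomorphy for {Q, S, V}.
Only L, Q, S, and V show the derived state 'yes' for elongate rostrum, supporting them as a clade.
sclerotic ring (derived state 'no') is shared by S and V — a synapomorphy uniting that clade.
wing venation reduced (derived state 'yes') is shared by all ingroup taxa — unites the whole ingroup.
gular pouch (derived state 'yes') is unique to Q (autapomorphy; uninformative for grouping).
Most parsimonious ingroup topology: ((((V,S),Q),L),J).
J is sister to the clade containing all other ingroup taxa, so it is the earliest-diverging (most basal) ingroup lineage.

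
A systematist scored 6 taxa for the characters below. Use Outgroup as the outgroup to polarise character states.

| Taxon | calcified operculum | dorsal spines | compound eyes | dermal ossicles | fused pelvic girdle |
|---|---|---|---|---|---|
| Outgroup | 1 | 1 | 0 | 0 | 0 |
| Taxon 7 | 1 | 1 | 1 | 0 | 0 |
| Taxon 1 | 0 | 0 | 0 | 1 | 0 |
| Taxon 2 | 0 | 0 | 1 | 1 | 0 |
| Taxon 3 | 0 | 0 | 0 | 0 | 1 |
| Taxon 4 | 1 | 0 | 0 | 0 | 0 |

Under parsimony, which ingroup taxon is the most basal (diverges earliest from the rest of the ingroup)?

Taxon 7

Character polarity is set by the outgroup: the derived state is whichever differs from the outgroup's state, so for calcified operculum, dorsal spines the derived state is '0', and for the remaining characters it is '1'.
Only Taxon 1, Taxon 2, and Taxon 3 show the derived state '0' for calcified operculum, supporting them as a clade.
dorsal spines (derived state '0') is shared by Taxon 1, Taxon 2, Taxon 3, and Taxon 4 — a synapomorphy uniting that clade.
compound eyes groups Taxon 2 and Taxon 7, which is incompatible with the clades supported by the remaining characters; treating it as convergent (homoplasy) costs fewer steps than any alternative tree.
Only Taxon 1 and Taxon 2 show the derived state '1' for dermal ossicles, supporting them as a clade.
fused pelvic girdle: derived state '1' in Taxon 3 only — an autapomorphy, so it tells us nothing about relationships among taxa.
Most parsimonious ingroup topology: (Taxon 7,(((Taxon 1,Taxon 2),Taxon 3),Taxon 4)).
Taxon 7 is sister to the clade containing all other ingroup taxa, so it is the earliest-diverging (most basal) ingroup lineage.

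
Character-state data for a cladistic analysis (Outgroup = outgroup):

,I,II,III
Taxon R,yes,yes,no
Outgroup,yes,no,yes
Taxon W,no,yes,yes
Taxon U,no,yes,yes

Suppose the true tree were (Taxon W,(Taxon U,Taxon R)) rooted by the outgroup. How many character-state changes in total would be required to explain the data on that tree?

Map each character onto (Taxon W,(Taxon U,Taxon R)) (rooted by Outgroup) and count the minimum state changes it requires (Fitch parsimony):
I: 2; II: 1; III: 1.
Total tree length = 4.

4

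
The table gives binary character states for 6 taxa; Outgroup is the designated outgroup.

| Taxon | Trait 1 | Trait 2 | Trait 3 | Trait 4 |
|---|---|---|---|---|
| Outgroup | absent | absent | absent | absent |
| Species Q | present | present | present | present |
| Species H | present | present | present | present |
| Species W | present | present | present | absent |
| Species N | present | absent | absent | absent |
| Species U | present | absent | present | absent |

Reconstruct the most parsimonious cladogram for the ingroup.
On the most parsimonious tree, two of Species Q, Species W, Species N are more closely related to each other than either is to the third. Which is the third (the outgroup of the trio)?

The outgroup has state 'absent' for every character, so 'present' is the derived state throughout.
Trait 1 (derived state 'present') is shared by all ingroup taxa — unites the whole ingroup.
Trait 2 (derived state 'present') is shared by Species H, Species Q, and Species W — a synapomorphy uniting that clade.
Trait 3: derived state 'present' in Species H, Species Q, Species U, and Species W only — synapomorphy for {Species H, Species Q, Species U, Species W}.
Trait 4 (derived state 'present') is shared by Species H and Species Q — a synapomorphy uniting that clade.
Most parsimonious ingroup topology: ((((Species Q,Species H),Species W),Species U),Species N).
Species Q and Species W share a more recent common ancestor with each other than either does with Species N, so Species N is the least closely related of the three.

Species N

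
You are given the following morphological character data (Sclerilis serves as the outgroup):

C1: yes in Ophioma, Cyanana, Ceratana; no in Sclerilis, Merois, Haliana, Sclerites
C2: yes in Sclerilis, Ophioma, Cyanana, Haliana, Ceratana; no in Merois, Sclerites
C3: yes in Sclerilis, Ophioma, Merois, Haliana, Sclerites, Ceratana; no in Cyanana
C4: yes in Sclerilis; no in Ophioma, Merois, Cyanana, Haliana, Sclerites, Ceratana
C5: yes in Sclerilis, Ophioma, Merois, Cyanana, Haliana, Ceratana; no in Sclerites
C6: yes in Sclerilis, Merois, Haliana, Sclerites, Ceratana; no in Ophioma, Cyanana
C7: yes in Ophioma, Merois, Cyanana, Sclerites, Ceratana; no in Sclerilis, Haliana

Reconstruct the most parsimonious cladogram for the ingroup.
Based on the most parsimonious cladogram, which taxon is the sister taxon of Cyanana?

Character polarity is set by the outgroup: the derived state is whichever differs from the outgroup's state, so for C2, C3, C4, C5, C6 the derived state is 'no', and for the remaining characters it is 'yes'.
Only Ceratana, Cyanana, and Ophioma show the derived state 'yes' for C1, supporting them as a clade.
Only Merois and Sclerites show the derived state 'no' for C2, supporting them as a clade.
C3: derived state 'no' in Cyanana only — an autapomorphy, so it tells us nothing about relationships among taxa.
C4 (derived state 'no') is shared by all ingroup taxa — unites the whole ingroup.
C5: derived state 'no' in Sclerites only — an autapomorphy, so it tells us nothing about relationships among taxa.
Only Cyanana and Ophioma show the derived state 'no' for C6, supporting them as a clade.
C7: derived state 'yes' in Ceratana, Cyanana, Merois, Ophioma, and Sclerites only — synapomorphy for {Ceratana, Cyanana, Merois, Ophioma, Sclerites}.
Most parsimonious ingroup topology: ((((Ophioma,Cyanana),Ceratana),(Merois,Sclerites)),Haliana).
Cyanana and Ophioma form a cherry on this tree, so they are sister taxa.

Ophioma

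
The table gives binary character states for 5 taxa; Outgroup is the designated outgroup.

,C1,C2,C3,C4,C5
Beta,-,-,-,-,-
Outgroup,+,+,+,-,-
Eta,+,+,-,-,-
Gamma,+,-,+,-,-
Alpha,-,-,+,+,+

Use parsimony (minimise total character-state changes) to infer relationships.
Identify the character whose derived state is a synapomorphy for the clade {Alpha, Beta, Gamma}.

Character polarity is set by the outgroup: the derived state is whichever differs from the outgroup's state, so for C1, C2, C3 the derived state is '-', and for the remaining characters it is '+'.
Only Alpha and Beta show the derived state '-' for C1, supporting them as a clade.
C2 (derived state '-') is shared by Alpha, Beta, and Gamma — a synapomorphy uniting that clade.
C3 (state '-') occurs in Beta and Eta but conflicts with the nesting implied by the other characters — most parsimoniously interpreted as homoplasy.
C4 (derived state '+') is unique to Alpha (autapomorphy; uninformative for grouping).
C5: derived state '+' in Alpha only — an autapomorphy, so it tells us nothing about relationships among taxa.
Most parsimonious ingroup topology: (((Beta,Alpha),Gamma),Eta).
The clade {Alpha, Beta, Gamma} is supported by C2: its derived state '-' occurs in exactly those taxa and in no other taxon (including the outgroup).

C2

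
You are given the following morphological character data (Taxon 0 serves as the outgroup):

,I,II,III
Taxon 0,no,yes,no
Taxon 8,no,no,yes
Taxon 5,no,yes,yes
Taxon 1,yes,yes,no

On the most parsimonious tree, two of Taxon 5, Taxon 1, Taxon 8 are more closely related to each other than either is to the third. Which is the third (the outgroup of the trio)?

Taxon 1

Character polarity is set by the outgroup: the derived state is whichever differs from the outgroup's state, so for II the derived state is 'no', and for the remaining characters it is 'yes'.
I: derived state 'yes' in Taxon 1 only — an autapomorphy, so it tells us nothing about relationships among taxa.
II: derived state 'no' in Taxon 8 only — an autapomorphy, so it tells us nothing about relationships among taxa.
Only Taxon 5 and Taxon 8 show the derived state 'yes' for III, supporting them as a clade.
Most parsimonious ingroup topology: ((Taxon 8,Taxon 5),Taxon 1).
Taxon 5 and Taxon 8 share a more recent common ancestor with each other than either does with Taxon 1, so Taxon 1 is the least closely related of the three.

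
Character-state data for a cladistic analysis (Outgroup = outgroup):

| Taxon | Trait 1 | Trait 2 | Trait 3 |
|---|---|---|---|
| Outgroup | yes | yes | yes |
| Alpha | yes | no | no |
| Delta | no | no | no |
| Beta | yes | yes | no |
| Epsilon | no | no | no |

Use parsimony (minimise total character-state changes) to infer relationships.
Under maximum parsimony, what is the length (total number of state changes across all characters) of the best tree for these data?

3

The outgroup has state 'yes' for every character, so 'no' is the derived state throughout.
Trait 1: derived state 'no' in Delta and Epsilon only — synapomorphy for {Delta, Epsilon}.
Only Alpha, Delta, and Epsilon show the derived state 'no' for Trait 2, supporting them as a clade.
Trait 3 (derived state 'no') is shared by all ingroup taxa — unites the whole ingroup.
Most parsimonious ingroup topology: ((Alpha,(Delta,Epsilon)),Beta).
Changes per character on this tree: Trait 1: 1; Trait 2: 1; Trait 3: 1.
Total = 3.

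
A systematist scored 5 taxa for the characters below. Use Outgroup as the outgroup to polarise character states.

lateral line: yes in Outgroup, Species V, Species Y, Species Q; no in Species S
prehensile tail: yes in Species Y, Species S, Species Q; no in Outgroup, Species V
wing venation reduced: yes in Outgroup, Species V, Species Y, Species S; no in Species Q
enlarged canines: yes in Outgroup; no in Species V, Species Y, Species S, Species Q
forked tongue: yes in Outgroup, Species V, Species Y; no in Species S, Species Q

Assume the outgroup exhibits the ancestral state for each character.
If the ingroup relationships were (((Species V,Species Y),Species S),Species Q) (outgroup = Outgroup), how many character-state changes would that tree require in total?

Map each character onto (((Species V,Species Y),Species S),Species Q) (rooted by Outgroup) and count the minimum state changes it requires (Fitch parsimony):
lateral line: 1; prehensile tail: 2; wing venation reduced: 1; enlarged canines: 1; forked tongue: 2.
Total tree length = 7.

7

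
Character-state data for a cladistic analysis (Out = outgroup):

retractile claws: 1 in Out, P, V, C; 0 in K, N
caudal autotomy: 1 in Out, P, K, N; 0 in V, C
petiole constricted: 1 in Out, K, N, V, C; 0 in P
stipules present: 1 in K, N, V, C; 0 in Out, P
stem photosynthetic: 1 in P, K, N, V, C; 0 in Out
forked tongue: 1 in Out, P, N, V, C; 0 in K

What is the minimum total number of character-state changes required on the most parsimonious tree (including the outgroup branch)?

Character polarity is set by the outgroup: the derived state is whichever differs from the outgroup's state, so for retractile claws, caudal autotomy, petiole constricted, forked tongue the derived state is '0', and for the remaining characters it is '1'.
retractile claws (derived state '0') is shared by K and N — a synapomorphy uniting that clade.
Only C and V show the derived state '0' for caudal autotomy, supporting them as a clade.
petiole constricted (derived state '0') is unique to P (autapomorphy; uninformative for grouping).
Only C, K, N, and V show the derived state '1' for stipules present, supporting them as a clade.
All ingroup taxa share the derived state '1' for stem photosynthetic; it defines the ingroup but does not resolve relationships within it.
forked tongue: derived state '0' in K only — an autapomorphy, so it tells us nothing about relationships among taxa.
Most parsimonious ingroup topology: (P,((K,N),(V,C))).
Changes per character on this tree: retractile claws: 1; caudal autotomy: 1; petiole constricted: 1; stipules present: 1; stem photosynthetic: 1; forked tongue: 1.
Total = 6.

6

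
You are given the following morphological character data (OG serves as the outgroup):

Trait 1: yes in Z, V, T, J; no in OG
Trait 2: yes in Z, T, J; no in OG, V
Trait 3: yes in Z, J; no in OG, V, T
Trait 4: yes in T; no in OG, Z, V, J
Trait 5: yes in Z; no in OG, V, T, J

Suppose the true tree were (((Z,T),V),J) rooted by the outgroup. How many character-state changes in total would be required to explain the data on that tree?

Map each character onto (((Z,T),V),J) (rooted by OG) and count the minimum state changes it requires (Fitch parsimony):
Trait 1: 1; Trait 2: 2; Trait 3: 2; Trait 4: 1; Trait 5: 1.
Total tree length = 7.

7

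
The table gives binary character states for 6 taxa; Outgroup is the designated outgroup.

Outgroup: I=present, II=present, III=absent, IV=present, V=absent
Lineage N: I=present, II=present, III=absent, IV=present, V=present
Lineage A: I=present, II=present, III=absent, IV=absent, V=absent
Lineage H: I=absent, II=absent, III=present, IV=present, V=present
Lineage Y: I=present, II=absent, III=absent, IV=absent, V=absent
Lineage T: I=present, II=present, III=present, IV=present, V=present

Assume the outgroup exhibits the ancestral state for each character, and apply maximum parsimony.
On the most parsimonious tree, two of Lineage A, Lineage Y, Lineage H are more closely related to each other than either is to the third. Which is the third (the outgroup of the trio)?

Character polarity is set by the outgroup: the derived state is whichever differs from the outgroup's state, so for I, II, IV the derived state is 'absent', and for the remaining characters it is 'present'.
I (derived state 'absent') is unique to Lineage H (autapomorphy; uninformative for grouping).
II (state 'absent') occurs in Lineage H and Lineage Y but conflicts with the nesting implied by the other characters — most parsimoniously interpreted as homoplasy.
III: derived state 'present' in Lineage H and Lineage T only — synapomorphy for {Lineage H, Lineage T}.
IV (derived state 'absent') is shared by Lineage A and Lineage Y — a synapomorphy uniting that clade.
Only Lineage H, Lineage N, and Lineage T show the derived state 'present' for V, supporting them as a clade.
Most parsimonious ingroup topology: ((Lineage N,(Lineage H,Lineage T)),(Lineage A,Lineage Y)).
Lineage Y and Lineage A share a more recent common ancestor with each other than either does with Lineage H, so Lineage H is the least closely related of the three.

Lineage H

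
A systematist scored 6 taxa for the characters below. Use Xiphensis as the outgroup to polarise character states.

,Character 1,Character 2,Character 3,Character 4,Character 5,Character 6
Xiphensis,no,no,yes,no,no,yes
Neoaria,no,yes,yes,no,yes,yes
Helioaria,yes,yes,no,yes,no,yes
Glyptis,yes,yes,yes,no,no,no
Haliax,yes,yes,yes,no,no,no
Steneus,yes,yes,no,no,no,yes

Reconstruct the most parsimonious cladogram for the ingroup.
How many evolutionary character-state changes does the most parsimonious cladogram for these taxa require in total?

6

Character polarity is set by the outgroup: the derived state is whichever differs from the outgroup's state, so for Character 3, Character 6 the derived state is 'no', and for the remaining characters it is 'yes'.
Character 1: derived state 'yes' in Glyptis, Haliax, Helioaria, and Steneus only — synapomorphy for {Glyptis, Haliax, Helioaria, Steneus}.
All ingroup taxa share the derived state 'yes' for Character 2; it defines the ingroup but does not resolve relationships within it.
Character 3: derived state 'no' in Helioaria and Steneus only — synapomorphy for {Helioaria, Steneus}.
Character 4: derived state 'yes' in Helioaria only — an autapomorphy, so it tells us nothing about relationships among taxa.
Character 5: derived state 'yes' in Neoaria only — an autapomorphy, so it tells us nothing about relationships among taxa.
Character 6 (derived state 'no') is shared by Glyptis and Haliax — a synapomorphy uniting that clade.
Most parsimonious ingroup topology: (Neoaria,((Helioaria,Steneus),(Glyptis,Haliax))).
Changes per character on this tree: Character 1: 1; Character 2: 1; Character 3: 1; Character 4: 1; Character 5: 1; Character 6: 1.
Total = 6.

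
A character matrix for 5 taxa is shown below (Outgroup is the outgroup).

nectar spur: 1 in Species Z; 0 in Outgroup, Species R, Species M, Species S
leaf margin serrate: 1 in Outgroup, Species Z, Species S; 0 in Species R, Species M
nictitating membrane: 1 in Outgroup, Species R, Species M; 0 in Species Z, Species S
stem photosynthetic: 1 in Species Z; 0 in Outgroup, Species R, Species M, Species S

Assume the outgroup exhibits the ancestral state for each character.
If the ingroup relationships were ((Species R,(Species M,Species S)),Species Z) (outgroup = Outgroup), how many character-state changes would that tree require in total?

6

Map each character onto ((Species R,(Species M,Species S)),Species Z) (rooted by Outgroup) and count the minimum state changes it requires (Fitch parsimony):
nectar spur: 1; leaf margin serrate: 2; nictitating membrane: 2; stem photosynthetic: 1.
Total tree length = 6.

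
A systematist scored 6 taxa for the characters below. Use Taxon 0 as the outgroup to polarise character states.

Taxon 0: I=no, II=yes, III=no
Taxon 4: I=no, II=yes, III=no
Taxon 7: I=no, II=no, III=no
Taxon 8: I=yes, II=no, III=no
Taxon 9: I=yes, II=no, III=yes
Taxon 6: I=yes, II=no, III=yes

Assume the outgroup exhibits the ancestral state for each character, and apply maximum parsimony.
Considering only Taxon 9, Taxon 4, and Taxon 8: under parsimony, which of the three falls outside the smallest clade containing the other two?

Character polarity is set by the outgroup: the derived state is whichever differs from the outgroup's state, so for II the derived state is 'no', and for the remaining characters it is 'yes'.
Only Taxon 6, Taxon 8, and Taxon 9 show the derived state 'yes' for I, supporting them as a clade.
II (derived state 'no') is shared by Taxon 6, Taxon 7, Taxon 8, and Taxon 9 — a synapomorphy uniting that clade.
III (derived state 'yes') is shared by Taxon 6 and Taxon 9 — a synapomorphy uniting that clade.
Most parsimonious ingroup topology: (Taxon 4,(Taxon 7,(Taxon 8,(Taxon 9,Taxon 6)))).
Taxon 9 and Taxon 8 share a more recent common ancestor with each other than either does with Taxon 4, so Taxon 4 is the least closely related of the three.

Taxon 4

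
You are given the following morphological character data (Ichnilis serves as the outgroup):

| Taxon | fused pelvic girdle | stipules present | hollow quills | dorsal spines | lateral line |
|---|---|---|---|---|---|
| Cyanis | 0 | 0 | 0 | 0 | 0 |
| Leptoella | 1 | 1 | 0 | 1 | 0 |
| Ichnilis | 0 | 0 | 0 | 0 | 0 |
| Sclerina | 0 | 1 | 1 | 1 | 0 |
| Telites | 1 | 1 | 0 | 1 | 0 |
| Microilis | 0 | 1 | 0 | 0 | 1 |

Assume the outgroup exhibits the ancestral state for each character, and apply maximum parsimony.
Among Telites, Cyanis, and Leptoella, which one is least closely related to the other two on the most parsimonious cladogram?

Cyanis

The outgroup has state '0' for every character, so '1' is the derived state throughout.
fused pelvic girdle: derived state '1' in Leptoella and Telites only — synapomorphy for {Leptoella, Telites}.
Only Leptoella, Microilis, Sclerina, and Telites show the derived state '1' for stipules present, supporting them as a clade.
hollow quills (derived state '1') is unique to Sclerina (autapomorphy; uninformative for grouping).
dorsal spines: derived state '1' in Leptoella, Sclerina, and Telites only — synapomorphy for {Leptoella, Sclerina, Telites}.
lateral line (derived state '1') is unique to Microilis (autapomorphy; uninformative for grouping).
Most parsimonious ingroup topology: (((Sclerina,(Leptoella,Telites)),Microilis),Cyanis).
Telites and Leptoella share a more recent common ancestor with each other than either does with Cyanis, so Cyanis is the least closely related of the three.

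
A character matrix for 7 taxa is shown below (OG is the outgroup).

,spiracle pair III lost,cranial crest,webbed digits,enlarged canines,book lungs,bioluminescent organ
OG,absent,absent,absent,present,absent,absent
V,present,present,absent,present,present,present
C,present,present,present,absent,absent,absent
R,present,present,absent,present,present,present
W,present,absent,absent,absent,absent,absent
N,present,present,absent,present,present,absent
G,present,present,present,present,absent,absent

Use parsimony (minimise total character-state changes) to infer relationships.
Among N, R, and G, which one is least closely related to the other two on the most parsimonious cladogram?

Character polarity is set by the outgroup: the derived state is whichever differs from the outgroup's state, so for enlarged canines the derived state is 'absent', and for the remaining characters it is 'present'.
spiracle pair III lost (derived state 'present') is shared by all ingroup taxa — unites the whole ingroup.
cranial crest (derived state 'present') is shared by C, G, N, R, and V — a synapomorphy uniting that clade.
webbed digits (derived state 'present') is shared by C and G — a synapomorphy uniting that clade.
enlarged canines (state 'absent') occurs in C and W but conflicts with the nesting implied by the other characters — most parsimoniously interpreted as homoplasy.
Only N, R, and V show the derived state 'present' for book lungs, supporting them as a clade.
bioluminescent organ: derived state 'present' in R and V only — synapomorphy for {R, V}.
Most parsimonious ingroup topology: ((((V,R),N),(C,G)),W).
R and N share a more recent common ancestor with each other than either does with G, so G is the least closely related of the three.

G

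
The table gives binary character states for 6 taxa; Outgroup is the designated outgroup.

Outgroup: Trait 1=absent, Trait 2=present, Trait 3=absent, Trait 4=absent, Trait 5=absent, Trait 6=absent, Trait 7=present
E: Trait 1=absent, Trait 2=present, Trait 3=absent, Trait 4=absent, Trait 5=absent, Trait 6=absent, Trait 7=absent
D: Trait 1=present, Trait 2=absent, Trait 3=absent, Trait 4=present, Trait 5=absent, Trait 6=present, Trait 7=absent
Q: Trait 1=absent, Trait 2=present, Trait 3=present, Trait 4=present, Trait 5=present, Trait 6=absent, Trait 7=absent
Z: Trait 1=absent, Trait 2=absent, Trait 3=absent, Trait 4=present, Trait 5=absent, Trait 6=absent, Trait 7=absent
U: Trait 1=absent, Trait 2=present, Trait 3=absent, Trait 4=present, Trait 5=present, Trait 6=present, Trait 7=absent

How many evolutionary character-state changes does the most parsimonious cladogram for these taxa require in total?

8

Character polarity is set by the outgroup: the derived state is whichever differs from the outgroup's state, so for Trait 2, Trait 7 the derived state is 'absent', and for the remaining characters it is 'present'.
Trait 1 (derived state 'present') is unique to D (autapomorphy; uninformative for grouping).
Trait 2 (derived state 'absent') is shared by D and Z — a synapomorphy uniting that clade.
Trait 3 (derived state 'present') is unique to Q (autapomorphy; uninformative for grouping).
Trait 4: derived state 'present' in D, Q, U, and Z only — synapomorphy for {D, Q, U, Z}.
Trait 5: derived state 'present' in Q and U only — synapomorphy for {Q, U}.
Trait 6 (state 'present') occurs in D and U but conflicts with the nesting implied by the other characters — most parsimoniously interpreted as homoplasy.
All ingroup taxa share the derived state 'absent' for Trait 7; it defines the ingroup but does not resolve relationships within it.
Most parsimonious ingroup topology: (E,((D,Z),(Q,U))).
Changes per character on this tree: Trait 1: 1; Trait 2: 1; Trait 3: 1; Trait 4: 1; Trait 5: 1; Trait 6: 2; Trait 7: 1.
Total = 8.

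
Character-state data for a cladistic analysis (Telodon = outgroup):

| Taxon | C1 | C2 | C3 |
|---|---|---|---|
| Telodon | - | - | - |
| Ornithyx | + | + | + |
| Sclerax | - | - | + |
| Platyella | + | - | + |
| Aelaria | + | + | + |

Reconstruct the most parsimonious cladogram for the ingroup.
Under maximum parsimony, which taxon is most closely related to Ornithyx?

Aelaria

The outgroup has state '-' for every character, so '+' is the derived state throughout.
C1 (derived state '+') is shared by Aelaria, Ornithyx, and Platyella — a synapomorphy uniting that clade.
C2: derived state '+' in Aelaria and Ornithyx only — synapomorphy for {Aelaria, Ornithyx}.
All ingroup taxa share the derived state '+' for C3; it defines the ingroup but does not resolve relationships within it.
Most parsimonious ingroup topology: (((Ornithyx,Aelaria),Platyella),Sclerax).
Ornithyx and Aelaria form a cherry on this tree, so they are sister taxa.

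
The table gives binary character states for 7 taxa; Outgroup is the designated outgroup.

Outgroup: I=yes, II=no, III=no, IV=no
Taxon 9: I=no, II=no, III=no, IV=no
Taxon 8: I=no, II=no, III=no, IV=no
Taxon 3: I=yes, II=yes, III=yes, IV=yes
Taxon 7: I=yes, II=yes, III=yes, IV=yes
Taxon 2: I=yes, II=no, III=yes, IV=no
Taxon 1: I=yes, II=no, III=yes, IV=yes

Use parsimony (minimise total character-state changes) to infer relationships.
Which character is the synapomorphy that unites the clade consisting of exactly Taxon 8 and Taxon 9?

Character polarity is set by the outgroup: the derived state is whichever differs from the outgroup's state, so for I the derived state is 'no', and for the remaining characters it is 'yes'.
I: derived state 'no' in Taxon 8 and Taxon 9 only — synapomorphy for {Taxon 8, Taxon 9}.
II: derived state 'yes' in Taxon 3 and Taxon 7 only — synapomorphy for {Taxon 3, Taxon 7}.
III (derived state 'yes') is shared by Taxon 1, Taxon 2, Taxon 3, and Taxon 7 — a synapomorphy uniting that clade.
IV: derived state 'yes' in Taxon 1, Taxon 3, and Taxon 7 only — synapomorphy for {Taxon 1, Taxon 3, Taxon 7}.
Most parsimonious ingroup topology: ((Taxon 9,Taxon 8),(((Taxon 3,Taxon 7),Taxon 1),Taxon 2)).
The clade {Taxon 8, Taxon 9} is supported by I: its derived state 'no' occurs in exactly those taxa and in no other taxon (including the outgroup).

I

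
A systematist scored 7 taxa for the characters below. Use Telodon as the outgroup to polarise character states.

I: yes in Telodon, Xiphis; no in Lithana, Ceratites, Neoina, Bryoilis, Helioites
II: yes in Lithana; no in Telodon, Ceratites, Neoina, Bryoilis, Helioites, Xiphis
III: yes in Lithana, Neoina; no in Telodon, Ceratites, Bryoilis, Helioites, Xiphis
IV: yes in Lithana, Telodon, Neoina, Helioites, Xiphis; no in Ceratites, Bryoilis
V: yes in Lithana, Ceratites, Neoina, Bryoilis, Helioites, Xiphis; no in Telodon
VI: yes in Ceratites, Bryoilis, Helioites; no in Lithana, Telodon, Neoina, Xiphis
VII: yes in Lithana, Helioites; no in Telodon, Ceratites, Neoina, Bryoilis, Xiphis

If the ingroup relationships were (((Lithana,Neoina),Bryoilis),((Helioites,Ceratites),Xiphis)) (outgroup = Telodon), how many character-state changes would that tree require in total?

Map each character onto (((Lithana,Neoina),Bryoilis),((Helioites,Ceratites),Xiphis)) (rooted by Telodon) and count the minimum state changes it requires (Fitch parsimony):
I: 2; II: 1; III: 1; IV: 2; V: 1; VI: 2; VII: 2.
Total tree length = 11.

11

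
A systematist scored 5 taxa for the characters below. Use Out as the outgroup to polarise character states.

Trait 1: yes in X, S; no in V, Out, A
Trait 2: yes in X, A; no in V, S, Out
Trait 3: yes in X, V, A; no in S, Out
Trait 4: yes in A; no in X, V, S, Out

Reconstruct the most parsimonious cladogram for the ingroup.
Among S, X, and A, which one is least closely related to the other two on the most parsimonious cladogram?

The outgroup has state 'no' for every character, so 'yes' is the derived state throughout.
Trait 1 groups S and X, which is incompatible with the clades supported by the remaining characters; treating it as convergent (homoplasy) costs fewer steps than any alternative tree.
Trait 2: derived state 'yes' in A and X only — synapomorphy for {A, X}.
Only A, V, and X show the derived state 'yes' for Trait 3, supporting them as a clade.
Trait 4 (derived state 'yes') is unique to A (autapomorphy; uninformative for grouping).
Most parsimonious ingroup topology: ((V,(X,A)),S).
A and X share a more recent common ancestor with each other than either does with S, so S is the least closely related of the three.

S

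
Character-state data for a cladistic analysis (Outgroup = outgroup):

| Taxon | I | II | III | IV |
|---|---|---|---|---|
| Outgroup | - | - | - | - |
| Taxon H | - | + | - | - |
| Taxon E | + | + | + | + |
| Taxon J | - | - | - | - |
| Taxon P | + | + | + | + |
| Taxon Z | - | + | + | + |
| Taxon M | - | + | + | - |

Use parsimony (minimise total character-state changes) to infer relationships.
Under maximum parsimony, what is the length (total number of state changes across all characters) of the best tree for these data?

4

The outgroup has state '-' for every character, so '+' is the derived state throughout.
I (derived state '+') is shared by Taxon E and Taxon P — a synapomorphy uniting that clade.
II: derived state '+' in Taxon E, Taxon H, Taxon M, Taxon P, and Taxon Z only — synapomorphy for {Taxon E, Taxon H, Taxon M, Taxon P, Taxon Z}.
Only Taxon E, Taxon M, Taxon P, and Taxon Z show the derived state '+' for III, supporting them as a clade.
IV: derived state '+' in Taxon E, Taxon P, and Taxon Z only — synapomorphy for {Taxon E, Taxon P, Taxon Z}.
Most parsimonious ingroup topology: ((Taxon H,(((Taxon E,Taxon P),Taxon Z),Taxon M)),Taxon J).
Changes per character on this tree: I: 1; II: 1; III: 1; IV: 1.
Total = 4.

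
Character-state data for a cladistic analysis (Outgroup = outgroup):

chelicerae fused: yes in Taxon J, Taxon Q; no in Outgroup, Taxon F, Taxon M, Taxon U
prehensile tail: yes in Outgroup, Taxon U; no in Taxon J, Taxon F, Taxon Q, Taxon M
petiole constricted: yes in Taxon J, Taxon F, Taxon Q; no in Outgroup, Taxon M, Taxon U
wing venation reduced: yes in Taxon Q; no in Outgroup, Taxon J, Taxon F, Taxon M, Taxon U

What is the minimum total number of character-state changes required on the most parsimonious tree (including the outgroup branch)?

4

Character polarity is set by the outgroup: the derived state is whichever differs from the outgroup's state, so for prehensile tail the derived state is 'no', and for the remaining characters it is 'yes'.
chelicerae fused (derived state 'yes') is shared by Taxon J and Taxon Q — a synapomorphy uniting that clade.
Only Taxon F, Taxon J, Taxon M, and Taxon Q show the derived state 'no' for prehensile tail, supporting them as a clade.
petiole constricted (derived state 'yes') is shared by Taxon F, Taxon J, and Taxon Q — a synapomorphy uniting that clade.
wing venation reduced (derived state 'yes') is unique to Taxon Q (autapomorphy; uninformative for grouping).
Most parsimonious ingroup topology: ((((Taxon J,Taxon Q),Taxon F),Taxon M),Taxon U).
Changes per character on this tree: chelicerae fused: 1; prehensile tail: 1; petiole constricted: 1; wing venation reduced: 1.
Total = 4.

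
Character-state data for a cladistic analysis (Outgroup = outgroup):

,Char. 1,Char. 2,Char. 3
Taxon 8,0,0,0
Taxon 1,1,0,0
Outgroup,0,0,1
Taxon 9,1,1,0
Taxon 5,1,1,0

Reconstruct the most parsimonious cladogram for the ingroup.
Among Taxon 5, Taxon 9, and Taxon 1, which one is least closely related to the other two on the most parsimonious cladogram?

Character polarity is set by the outgroup: the derived state is whichever differs from the outgroup's state, so for Char. 3 the derived state is '0', and for the remaining characters it is '1'.
Char. 1 (derived state '1') is shared by Taxon 1, Taxon 5, and Taxon 9 — a synapomorphy uniting that clade.
Only Taxon 5 and Taxon 9 show the derived state '1' for Char. 2, supporting them as a clade.
All ingroup taxa share the derived state '0' for Char. 3; it defines the ingroup but does not resolve relationships within it.
Most parsimonious ingroup topology: (Taxon 8,((Taxon 9,Taxon 5),Taxon 1)).
Taxon 9 and Taxon 5 share a more recent common ancestor with each other than either does with Taxon 1, so Taxon 1 is the least closely related of the three.

Taxon 1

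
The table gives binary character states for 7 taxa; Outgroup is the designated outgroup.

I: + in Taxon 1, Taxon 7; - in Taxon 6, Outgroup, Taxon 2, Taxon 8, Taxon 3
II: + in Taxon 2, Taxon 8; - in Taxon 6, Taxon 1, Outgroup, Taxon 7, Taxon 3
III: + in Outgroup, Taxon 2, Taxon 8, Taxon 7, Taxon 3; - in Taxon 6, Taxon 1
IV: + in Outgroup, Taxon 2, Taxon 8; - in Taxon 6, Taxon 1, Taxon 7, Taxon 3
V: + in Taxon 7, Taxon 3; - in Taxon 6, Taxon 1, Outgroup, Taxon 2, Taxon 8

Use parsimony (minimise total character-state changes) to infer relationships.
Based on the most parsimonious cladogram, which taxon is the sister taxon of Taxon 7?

Taxon 3

Character polarity is set by the outgroup: the derived state is whichever differs from the outgroup's state, so for III, IV the derived state is '-', and for the remaining characters it is '+'.
I groups Taxon 1 and Taxon 7, which is incompatible with the clades supported by the remaining characters; treating it as convergent (homoplasy) costs fewer steps than any alternative tree.
II: derived state '+' in Taxon 2 and Taxon 8 only — synapomorphy for {Taxon 2, Taxon 8}.
III: derived state '-' in Taxon 1 and Taxon 6 only — synapomorphy for {Taxon 1, Taxon 6}.
IV: derived state '-' in Taxon 1, Taxon 3, Taxon 6, and Taxon 7 only — synapomorphy for {Taxon 1, Taxon 3, Taxon 6, Taxon 7}.
Only Taxon 3 and Taxon 7 show the derived state '+' for V, supporting them as a clade.
Most parsimonious ingroup topology: (((Taxon 7,Taxon 3),(Taxon 1,Taxon 6)),(Taxon 2,Taxon 8)).
Taxon 7 and Taxon 3 form a cherry on this tree, so they are sister taxa.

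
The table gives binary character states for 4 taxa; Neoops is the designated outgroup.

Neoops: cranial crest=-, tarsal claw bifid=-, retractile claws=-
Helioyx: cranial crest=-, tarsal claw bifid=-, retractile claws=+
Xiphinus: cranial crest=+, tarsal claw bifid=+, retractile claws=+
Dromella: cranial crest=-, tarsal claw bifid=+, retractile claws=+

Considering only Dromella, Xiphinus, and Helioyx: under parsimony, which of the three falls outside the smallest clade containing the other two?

The outgroup has state '-' for every character, so '+' is the derived state throughout.
cranial crest: derived state '+' in Xiphinus only — an autapomorphy, so it tells us nothing about relationships among taxa.
Only Dromella and Xiphinus show the derived state '+' for tarsal claw bifid, supporting them as a clade.
retractile claws (derived state '+') is shared by all ingroup taxa — unites the whole ingroup.
Most parsimonious ingroup topology: (Helioyx,(Xiphinus,Dromella)).
Xiphinus and Dromella share a more recent common ancestor with each other than either does with Helioyx, so Helioyx is the least closely related of the three.

Helioyx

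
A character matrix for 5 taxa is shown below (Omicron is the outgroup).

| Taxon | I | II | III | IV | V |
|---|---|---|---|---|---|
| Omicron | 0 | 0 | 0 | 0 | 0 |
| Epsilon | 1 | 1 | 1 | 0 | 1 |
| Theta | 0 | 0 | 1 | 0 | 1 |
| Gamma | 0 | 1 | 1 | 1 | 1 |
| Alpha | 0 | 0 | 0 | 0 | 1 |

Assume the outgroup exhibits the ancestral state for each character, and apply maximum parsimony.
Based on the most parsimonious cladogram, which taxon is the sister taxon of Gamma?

The outgroup has state '0' for every character, so '1' is the derived state throughout.
I (derived state '1') is unique to Epsilon (autapomorphy; uninformative for grouping).
II (derived state '1') is shared by Epsilon and Gamma — a synapomorphy uniting that clade.
Only Epsilon, Gamma, and Theta show the derived state '1' for III, supporting them as a clade.
IV (derived state '1') is unique to Gamma (autapomorphy; uninformative for grouping).
V (derived state '1') is shared by all ingroup taxa — unites the whole ingroup.
Most parsimonious ingroup topology: (((Epsilon,Gamma),Theta),Alpha).
Gamma and Epsilon form a cherry on this tree, so they are sister taxa.

Epsilon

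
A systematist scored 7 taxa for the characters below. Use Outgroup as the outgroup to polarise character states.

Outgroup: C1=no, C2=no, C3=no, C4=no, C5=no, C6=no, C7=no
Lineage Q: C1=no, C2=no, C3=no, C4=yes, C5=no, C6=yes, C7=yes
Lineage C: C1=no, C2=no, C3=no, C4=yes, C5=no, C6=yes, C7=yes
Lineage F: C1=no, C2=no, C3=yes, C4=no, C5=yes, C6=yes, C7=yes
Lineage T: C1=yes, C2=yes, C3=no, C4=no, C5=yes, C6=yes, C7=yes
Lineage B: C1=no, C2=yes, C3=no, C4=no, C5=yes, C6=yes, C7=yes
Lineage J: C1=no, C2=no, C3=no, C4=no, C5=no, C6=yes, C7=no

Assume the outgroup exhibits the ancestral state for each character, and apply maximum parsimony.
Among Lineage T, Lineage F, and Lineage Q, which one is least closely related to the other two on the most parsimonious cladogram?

The outgroup has state 'no' for every character, so 'yes' is the derived state throughout.
C1: derived state 'yes' in Lineage T only — an autapomorphy, so it tells us nothing about relationships among taxa.
Only Lineage B and Lineage T show the derived state 'yes' for C2, supporting them as a clade.
C3: derived state 'yes' in Lineage F only — an autapomorphy, so it tells us nothing about relationships among taxa.
C4 (derived state 'yes') is shared by Lineage C and Lineage Q — a synapomorphy uniting that clade.
C5: derived state 'yes' in Lineage B, Lineage F, and Lineage T only — synapomorphy for {Lineage B, Lineage F, Lineage T}.
C6 (derived state 'yes') is shared by all ingroup taxa — unites the whole ingroup.
C7: derived state 'yes' in Lineage B, Lineage C, Lineage F, Lineage Q, and Lineage T only — synapomorphy for {Lineage B, Lineage C, Lineage F, Lineage Q, Lineage T}.
Most parsimonious ingroup topology: (((Lineage Q,Lineage C),(Lineage F,(Lineage T,Lineage B))),Lineage J).
Lineage F and Lineage T share a more recent common ancestor with each other than either does with Lineage Q, so Lineage Q is the least closely related of the three.

Lineage Q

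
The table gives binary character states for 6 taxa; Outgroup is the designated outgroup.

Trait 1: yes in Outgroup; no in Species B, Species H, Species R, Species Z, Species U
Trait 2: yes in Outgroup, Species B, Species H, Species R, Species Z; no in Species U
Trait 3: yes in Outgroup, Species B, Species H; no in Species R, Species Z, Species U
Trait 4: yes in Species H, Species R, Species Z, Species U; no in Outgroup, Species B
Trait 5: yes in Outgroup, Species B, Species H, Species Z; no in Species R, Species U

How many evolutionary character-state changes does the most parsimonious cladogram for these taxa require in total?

5

Character polarity is set by the outgroup: the derived state is whichever differs from the outgroup's state, so for Trait 1, Trait 2, Trait 3, Trait 5 the derived state is 'no', and for the remaining characters it is 'yes'.
All ingroup taxa share the derived state 'no' for Trait 1; it defines the ingroup but does not resolve relationships within it.
Trait 2 (derived state 'no') is unique to Species U (autapomorphy; uninformative for grouping).
Trait 3: derived state 'no' in Species R, Species U, and Species Z only — synapomorphy for {Species R, Species U, Species Z}.
Trait 4: derived state 'yes' in Species H, Species R, Species U, and Species Z only — synapomorphy for {Species H, Species R, Species U, Species Z}.
Trait 5 (derived state 'no') is shared by Species R and Species U — a synapomorphy uniting that clade.
Most parsimonious ingroup topology: (Species B,(Species H,((Species R,Species U),Species Z))).
Changes per character on this tree: Trait 1: 1; Trait 2: 1; Trait 3: 1; Trait 4: 1; Trait 5: 1.
Total = 5.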